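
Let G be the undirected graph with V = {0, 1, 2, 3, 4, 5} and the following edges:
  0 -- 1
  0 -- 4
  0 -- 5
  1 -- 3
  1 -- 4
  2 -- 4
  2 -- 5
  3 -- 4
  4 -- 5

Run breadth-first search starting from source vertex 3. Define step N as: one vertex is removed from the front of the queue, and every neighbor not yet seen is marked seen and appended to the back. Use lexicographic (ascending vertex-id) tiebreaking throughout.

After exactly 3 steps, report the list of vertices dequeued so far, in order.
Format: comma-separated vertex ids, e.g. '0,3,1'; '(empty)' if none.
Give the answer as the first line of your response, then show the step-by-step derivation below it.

3,1,4

step 1: dequeue 3; queue=[1,4]; order=3
step 2: dequeue 1; queue=[4,0]; order=3,1
step 3: dequeue 4; queue=[0,2,5]; order=3,1,4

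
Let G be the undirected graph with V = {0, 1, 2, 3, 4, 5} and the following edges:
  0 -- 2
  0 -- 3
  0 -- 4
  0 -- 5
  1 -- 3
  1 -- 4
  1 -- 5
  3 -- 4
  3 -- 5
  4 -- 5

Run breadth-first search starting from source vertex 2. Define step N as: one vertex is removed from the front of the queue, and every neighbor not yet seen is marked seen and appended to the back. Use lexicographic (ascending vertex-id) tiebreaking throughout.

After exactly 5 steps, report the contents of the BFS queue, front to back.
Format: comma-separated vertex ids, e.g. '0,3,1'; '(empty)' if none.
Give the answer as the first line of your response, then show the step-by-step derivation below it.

1

step 1: dequeue 2; queue=[0]; order=2
step 2: dequeue 0; queue=[3,4,5]; order=2,0
step 3: dequeue 3; queue=[4,5,1]; order=2,0,3
step 4: dequeue 4; queue=[5,1]; order=2,0,3,4
step 5: dequeue 5; queue=[1]; order=2,0,3,4,5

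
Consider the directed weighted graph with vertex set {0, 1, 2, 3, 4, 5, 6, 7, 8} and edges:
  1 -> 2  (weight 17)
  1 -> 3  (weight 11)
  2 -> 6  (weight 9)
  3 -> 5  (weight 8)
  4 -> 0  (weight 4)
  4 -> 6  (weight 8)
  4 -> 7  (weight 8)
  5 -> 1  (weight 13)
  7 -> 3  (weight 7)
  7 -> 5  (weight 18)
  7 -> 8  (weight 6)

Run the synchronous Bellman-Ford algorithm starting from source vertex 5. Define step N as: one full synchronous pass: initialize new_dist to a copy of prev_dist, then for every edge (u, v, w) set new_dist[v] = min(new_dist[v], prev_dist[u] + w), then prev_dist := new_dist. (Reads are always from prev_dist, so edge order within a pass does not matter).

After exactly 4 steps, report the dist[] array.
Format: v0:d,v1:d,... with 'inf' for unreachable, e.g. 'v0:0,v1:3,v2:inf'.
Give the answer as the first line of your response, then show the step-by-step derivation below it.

v0:inf,v1:13,v2:30,v3:24,v4:inf,v5:0,v6:39,v7:inf,v8:inf

step 1: dist = v0:inf,v1:13,v2:inf,v3:inf,v4:inf,v5:0,v6:inf,v7:inf,v8:inf
step 2: dist = v0:inf,v1:13,v2:30,v3:24,v4:inf,v5:0,v6:inf,v7:inf,v8:inf
step 3: dist = v0:inf,v1:13,v2:30,v3:24,v4:inf,v5:0,v6:39,v7:inf,v8:inf
step 4: dist = v0:inf,v1:13,v2:30,v3:24,v4:inf,v5:0,v6:39,v7:inf,v8:inf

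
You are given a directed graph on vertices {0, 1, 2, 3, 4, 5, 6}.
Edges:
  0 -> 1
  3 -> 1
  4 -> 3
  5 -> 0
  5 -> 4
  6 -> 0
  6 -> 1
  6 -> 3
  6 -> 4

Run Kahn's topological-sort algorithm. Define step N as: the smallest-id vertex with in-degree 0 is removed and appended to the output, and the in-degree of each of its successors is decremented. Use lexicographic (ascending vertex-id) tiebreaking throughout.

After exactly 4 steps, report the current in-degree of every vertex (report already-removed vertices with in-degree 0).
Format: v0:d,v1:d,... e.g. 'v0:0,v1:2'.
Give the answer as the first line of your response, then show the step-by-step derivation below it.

v0:0,v1:1,v2:0,v3:1,v4:0,v5:0,v6:0

step 1: output 2; order=[2]; indeg=(2,3,0,2,2,0,0)
step 2: output 5; order=[2,5]; indeg=(1,3,0,2,1,0,0)
step 3: output 6; order=[2,5,6]; indeg=(0,2,0,1,0,0,0)
step 4: output 0; order=[2,5,6,0]; indeg=(0,1,0,1,0,0,0)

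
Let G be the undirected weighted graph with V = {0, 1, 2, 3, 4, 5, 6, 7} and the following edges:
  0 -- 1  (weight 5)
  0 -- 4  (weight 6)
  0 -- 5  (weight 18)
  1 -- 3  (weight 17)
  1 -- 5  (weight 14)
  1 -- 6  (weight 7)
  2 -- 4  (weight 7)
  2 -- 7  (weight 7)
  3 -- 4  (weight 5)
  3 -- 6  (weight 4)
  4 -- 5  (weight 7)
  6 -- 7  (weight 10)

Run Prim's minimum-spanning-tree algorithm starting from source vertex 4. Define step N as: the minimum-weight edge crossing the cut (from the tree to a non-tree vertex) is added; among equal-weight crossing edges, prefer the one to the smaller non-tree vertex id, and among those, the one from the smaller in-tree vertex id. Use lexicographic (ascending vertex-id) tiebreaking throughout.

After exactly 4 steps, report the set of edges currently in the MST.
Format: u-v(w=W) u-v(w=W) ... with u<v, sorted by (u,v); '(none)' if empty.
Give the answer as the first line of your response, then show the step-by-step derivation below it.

0-1(w=5) 0-4(w=6) 3-4(w=5) 3-6(w=4)

step 1: add edge 3-4 (w=5); MST = {3-4(w=5)}
step 2: add edge 3-6 (w=4); MST = {3-4(w=5) 3-6(w=4)}
step 3: add edge 0-4 (w=6); MST = {0-4(w=6) 3-4(w=5) 3-6(w=4)}
step 4: add edge 0-1 (w=5); MST = {0-1(w=5) 0-4(w=6) 3-4(w=5) 3-6(w=4)}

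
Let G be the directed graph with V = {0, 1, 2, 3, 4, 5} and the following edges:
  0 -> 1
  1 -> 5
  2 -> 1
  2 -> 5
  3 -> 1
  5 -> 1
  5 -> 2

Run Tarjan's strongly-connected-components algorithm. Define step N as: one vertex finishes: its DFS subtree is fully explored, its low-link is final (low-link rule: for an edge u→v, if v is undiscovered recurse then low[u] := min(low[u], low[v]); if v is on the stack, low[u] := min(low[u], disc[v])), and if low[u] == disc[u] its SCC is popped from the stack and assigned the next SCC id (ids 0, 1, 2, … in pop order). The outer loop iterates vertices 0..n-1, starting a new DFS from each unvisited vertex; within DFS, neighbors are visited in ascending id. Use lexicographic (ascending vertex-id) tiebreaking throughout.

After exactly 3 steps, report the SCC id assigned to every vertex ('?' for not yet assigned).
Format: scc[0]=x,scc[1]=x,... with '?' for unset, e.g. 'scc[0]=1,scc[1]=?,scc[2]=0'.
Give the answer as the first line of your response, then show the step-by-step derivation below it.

scc[0]=?,scc[1]=0,scc[2]=0,scc[3]=?,scc[4]=?,scc[5]=0

step 1: low=(low[0]=0,low[1]=1,low[2]=1,low[3]=?,low[4]=?,low[5]=1); scc=(scc[0]=?,scc[1]=?,scc[2]=?,scc[3]=?,scc[4]=?,scc[5]=?)
step 2: low=(low[0]=0,low[1]=1,low[2]=1,low[3]=?,low[4]=?,low[5]=1); scc=(scc[0]=?,scc[1]=?,scc[2]=?,scc[3]=?,scc[4]=?,scc[5]=?)
step 3: low=(low[0]=0,low[1]=1,low[2]=1,low[3]=?,low[4]=?,low[5]=1); scc=(scc[0]=?,scc[1]=0,scc[2]=0,scc[3]=?,scc[4]=?,scc[5]=0)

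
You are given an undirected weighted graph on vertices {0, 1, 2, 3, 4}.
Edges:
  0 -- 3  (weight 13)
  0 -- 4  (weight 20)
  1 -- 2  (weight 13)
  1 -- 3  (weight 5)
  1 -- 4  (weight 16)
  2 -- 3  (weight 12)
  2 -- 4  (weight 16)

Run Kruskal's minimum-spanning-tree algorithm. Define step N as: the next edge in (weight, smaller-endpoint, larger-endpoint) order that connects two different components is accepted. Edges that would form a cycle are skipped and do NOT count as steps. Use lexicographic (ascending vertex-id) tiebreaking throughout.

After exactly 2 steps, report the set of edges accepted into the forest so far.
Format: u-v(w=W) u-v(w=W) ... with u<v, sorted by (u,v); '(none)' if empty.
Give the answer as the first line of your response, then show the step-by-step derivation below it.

1-3(w=5) 2-3(w=12)

step 1: add edge 1-3 (w=5); MST = {1-3(w=5)}
step 2: add edge 2-3 (w=12); MST = {1-3(w=5) 2-3(w=12)}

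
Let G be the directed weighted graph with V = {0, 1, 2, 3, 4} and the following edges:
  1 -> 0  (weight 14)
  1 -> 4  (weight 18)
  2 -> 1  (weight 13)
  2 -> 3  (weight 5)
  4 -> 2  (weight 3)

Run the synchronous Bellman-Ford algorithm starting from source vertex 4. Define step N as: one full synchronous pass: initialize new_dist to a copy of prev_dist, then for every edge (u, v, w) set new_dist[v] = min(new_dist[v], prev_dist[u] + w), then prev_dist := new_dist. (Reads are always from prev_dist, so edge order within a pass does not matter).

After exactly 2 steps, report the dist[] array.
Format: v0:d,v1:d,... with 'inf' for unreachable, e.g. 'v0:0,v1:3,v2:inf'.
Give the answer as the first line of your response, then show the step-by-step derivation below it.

v0:inf,v1:16,v2:3,v3:8,v4:0

step 1: dist = v0:inf,v1:inf,v2:3,v3:inf,v4:0
step 2: dist = v0:inf,v1:16,v2:3,v3:8,v4:0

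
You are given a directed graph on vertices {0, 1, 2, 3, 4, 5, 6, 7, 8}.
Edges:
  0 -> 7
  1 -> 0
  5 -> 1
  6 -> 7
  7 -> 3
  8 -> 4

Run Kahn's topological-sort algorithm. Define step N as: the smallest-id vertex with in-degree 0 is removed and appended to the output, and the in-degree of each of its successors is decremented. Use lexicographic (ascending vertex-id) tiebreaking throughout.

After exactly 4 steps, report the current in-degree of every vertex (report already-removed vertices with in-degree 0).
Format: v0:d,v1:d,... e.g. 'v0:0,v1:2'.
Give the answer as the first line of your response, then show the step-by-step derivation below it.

v0:0,v1:0,v2:0,v3:1,v4:1,v5:0,v6:0,v7:1,v8:0

step 1: output 2; order=[2]; indeg=(1,1,0,1,1,0,0,2,0)
step 2: output 5; order=[2,5]; indeg=(1,0,0,1,1,0,0,2,0)
step 3: output 1; order=[2,5,1]; indeg=(0,0,0,1,1,0,0,2,0)
step 4: output 0; order=[2,5,1,0]; indeg=(0,0,0,1,1,0,0,1,0)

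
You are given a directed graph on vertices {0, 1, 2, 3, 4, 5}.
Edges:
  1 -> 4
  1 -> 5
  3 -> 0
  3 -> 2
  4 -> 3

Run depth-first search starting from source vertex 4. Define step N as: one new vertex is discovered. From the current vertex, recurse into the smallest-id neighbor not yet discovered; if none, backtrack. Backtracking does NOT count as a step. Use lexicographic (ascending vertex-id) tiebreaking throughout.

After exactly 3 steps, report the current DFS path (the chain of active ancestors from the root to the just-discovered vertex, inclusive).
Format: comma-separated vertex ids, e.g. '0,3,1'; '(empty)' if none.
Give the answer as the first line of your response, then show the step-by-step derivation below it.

4,3,0

step 1: discover 4; path=4; order=4
step 2: discover 3; path=4>3; order=4,3
step 3: discover 0; path=4>3>0; order=4,3,0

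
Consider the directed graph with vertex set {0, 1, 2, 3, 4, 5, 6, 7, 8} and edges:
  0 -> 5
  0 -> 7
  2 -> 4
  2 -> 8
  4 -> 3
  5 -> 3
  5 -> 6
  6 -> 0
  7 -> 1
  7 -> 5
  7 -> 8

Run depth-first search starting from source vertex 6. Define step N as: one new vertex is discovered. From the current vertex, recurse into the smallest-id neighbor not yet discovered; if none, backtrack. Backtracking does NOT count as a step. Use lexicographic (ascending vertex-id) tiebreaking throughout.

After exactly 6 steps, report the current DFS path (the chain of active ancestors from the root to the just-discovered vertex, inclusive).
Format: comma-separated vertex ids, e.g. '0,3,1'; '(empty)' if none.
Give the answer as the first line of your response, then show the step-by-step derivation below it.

6,0,7,1

step 1: discover 6; path=6; order=6
step 2: discover 0; path=6>0; order=6,0
step 3: discover 5; path=6>0>5; order=6,0,5
step 4: discover 3; path=6>0>5>3; order=6,0,5,3
step 5: discover 7; path=6>0>7; order=6,0,5,3,7
step 6: discover 1; path=6>0>7>1; order=6,0,5,3,7,1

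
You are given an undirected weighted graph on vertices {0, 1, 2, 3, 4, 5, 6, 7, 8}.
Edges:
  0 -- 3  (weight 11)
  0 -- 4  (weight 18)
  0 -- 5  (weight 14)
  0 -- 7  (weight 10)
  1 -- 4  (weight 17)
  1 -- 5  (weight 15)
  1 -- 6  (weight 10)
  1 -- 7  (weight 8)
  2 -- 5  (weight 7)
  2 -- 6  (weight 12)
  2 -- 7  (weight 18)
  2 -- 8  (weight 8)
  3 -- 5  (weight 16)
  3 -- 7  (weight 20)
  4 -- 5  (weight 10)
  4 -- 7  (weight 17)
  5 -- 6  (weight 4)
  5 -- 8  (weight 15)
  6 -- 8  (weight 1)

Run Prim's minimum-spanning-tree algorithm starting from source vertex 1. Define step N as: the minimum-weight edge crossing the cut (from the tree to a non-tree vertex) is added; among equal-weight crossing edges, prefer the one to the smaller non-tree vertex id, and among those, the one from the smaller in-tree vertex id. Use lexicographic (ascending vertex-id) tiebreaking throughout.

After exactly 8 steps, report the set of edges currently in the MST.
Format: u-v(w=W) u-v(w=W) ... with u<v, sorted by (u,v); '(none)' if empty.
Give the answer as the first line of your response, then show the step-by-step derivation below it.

0-3(w=11) 0-7(w=10) 1-6(w=10) 1-7(w=8) 2-5(w=7) 4-5(w=10) 5-6(w=4) 6-8(w=1)

step 1: add edge 1-7 (w=8); MST = {1-7(w=8)}
step 2: add edge 0-7 (w=10); MST = {0-7(w=10) 1-7(w=8)}
step 3: add edge 1-6 (w=10); MST = {0-7(w=10) 1-6(w=10) 1-7(w=8)}
step 4: add edge 6-8 (w=1); MST = {0-7(w=10) 1-6(w=10) 1-7(w=8) 6-8(w=1)}
step 5: add edge 5-6 (w=4); MST = {0-7(w=10) 1-6(w=10) 1-7(w=8) 5-6(w=4) 6-8(w=1)}
step 6: add edge 2-5 (w=7); MST = {0-7(w=10) 1-6(w=10) 1-7(w=8) 2-5(w=7) 5-6(w=4) 6-8(w=1)}
step 7: add edge 4-5 (w=10); MST = {0-7(w=10) 1-6(w=10) 1-7(w=8) 2-5(w=7) 4-5(w=10) 5-6(w=4) 6-8(w=1)}
step 8: add edge 0-3 (w=11); MST = {0-3(w=11) 0-7(w=10) 1-6(w=10) 1-7(w=8) 2-5(w=7) 4-5(w=10) 5-6(w=4) 6-8(w=1)}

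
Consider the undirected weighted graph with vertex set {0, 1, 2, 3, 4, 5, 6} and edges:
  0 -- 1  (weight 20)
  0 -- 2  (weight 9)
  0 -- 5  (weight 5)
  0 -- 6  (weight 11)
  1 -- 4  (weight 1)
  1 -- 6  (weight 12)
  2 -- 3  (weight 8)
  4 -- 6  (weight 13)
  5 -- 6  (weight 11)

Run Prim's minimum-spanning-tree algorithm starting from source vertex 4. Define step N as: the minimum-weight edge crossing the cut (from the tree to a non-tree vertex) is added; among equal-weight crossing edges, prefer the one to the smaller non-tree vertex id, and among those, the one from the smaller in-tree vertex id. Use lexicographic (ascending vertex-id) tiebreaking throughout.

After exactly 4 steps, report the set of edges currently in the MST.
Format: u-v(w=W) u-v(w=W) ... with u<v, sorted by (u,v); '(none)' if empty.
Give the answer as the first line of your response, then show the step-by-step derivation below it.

0-5(w=5) 0-6(w=11) 1-4(w=1) 1-6(w=12)

step 1: add edge 1-4 (w=1); MST = {1-4(w=1)}
step 2: add edge 1-6 (w=12); MST = {1-4(w=1) 1-6(w=12)}
step 3: add edge 0-6 (w=11); MST = {0-6(w=11) 1-4(w=1) 1-6(w=12)}
step 4: add edge 0-5 (w=5); MST = {0-5(w=5) 0-6(w=11) 1-4(w=1) 1-6(w=12)}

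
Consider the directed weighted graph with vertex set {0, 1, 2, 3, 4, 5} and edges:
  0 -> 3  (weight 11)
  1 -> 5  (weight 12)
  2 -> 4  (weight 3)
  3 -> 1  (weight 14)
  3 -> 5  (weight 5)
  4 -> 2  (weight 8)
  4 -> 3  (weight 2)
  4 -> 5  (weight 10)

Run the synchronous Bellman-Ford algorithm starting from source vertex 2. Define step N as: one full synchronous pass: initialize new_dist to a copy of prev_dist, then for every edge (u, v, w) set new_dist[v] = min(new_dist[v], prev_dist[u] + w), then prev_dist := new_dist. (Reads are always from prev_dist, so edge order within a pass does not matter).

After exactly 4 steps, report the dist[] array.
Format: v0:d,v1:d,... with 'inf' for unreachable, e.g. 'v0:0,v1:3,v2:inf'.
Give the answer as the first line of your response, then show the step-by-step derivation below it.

v0:inf,v1:19,v2:0,v3:5,v4:3,v5:10

step 1: dist = v0:inf,v1:inf,v2:0,v3:inf,v4:3,v5:inf
step 2: dist = v0:inf,v1:inf,v2:0,v3:5,v4:3,v5:13
step 3: dist = v0:inf,v1:19,v2:0,v3:5,v4:3,v5:10
step 4: dist = v0:inf,v1:19,v2:0,v3:5,v4:3,v5:10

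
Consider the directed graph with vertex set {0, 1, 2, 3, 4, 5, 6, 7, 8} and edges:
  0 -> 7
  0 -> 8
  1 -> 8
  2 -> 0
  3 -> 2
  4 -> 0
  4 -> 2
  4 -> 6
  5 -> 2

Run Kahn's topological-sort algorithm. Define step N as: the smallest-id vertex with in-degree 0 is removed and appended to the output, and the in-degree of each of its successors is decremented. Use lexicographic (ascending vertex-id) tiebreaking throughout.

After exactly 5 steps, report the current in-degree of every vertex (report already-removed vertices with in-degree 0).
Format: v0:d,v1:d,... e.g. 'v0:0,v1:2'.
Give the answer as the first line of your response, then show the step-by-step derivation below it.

v0:0,v1:0,v2:0,v3:0,v4:0,v5:0,v6:0,v7:1,v8:1

step 1: output 1; order=[1]; indeg=(2,0,3,0,0,0,1,1,1)
step 2: output 3; order=[1,3]; indeg=(2,0,2,0,0,0,1,1,1)
step 3: output 4; order=[1,3,4]; indeg=(1,0,1,0,0,0,0,1,1)
step 4: output 5; order=[1,3,4,5]; indeg=(1,0,0,0,0,0,0,1,1)
step 5: output 2; order=[1,3,4,5,2]; indeg=(0,0,0,0,0,0,0,1,1)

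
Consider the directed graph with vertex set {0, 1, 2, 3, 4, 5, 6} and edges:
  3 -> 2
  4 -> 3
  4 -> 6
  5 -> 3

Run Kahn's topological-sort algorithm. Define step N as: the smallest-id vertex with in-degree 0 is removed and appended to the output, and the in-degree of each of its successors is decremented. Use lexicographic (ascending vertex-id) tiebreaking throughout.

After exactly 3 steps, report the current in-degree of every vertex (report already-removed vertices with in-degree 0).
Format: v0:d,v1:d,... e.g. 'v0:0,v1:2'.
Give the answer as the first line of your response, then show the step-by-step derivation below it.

v0:0,v1:0,v2:1,v3:1,v4:0,v5:0,v6:0

step 1: output 0; order=[0]; indeg=(0,0,1,2,0,0,1)
step 2: output 1; order=[0,1]; indeg=(0,0,1,2,0,0,1)
step 3: output 4; order=[0,1,4]; indeg=(0,0,1,1,0,0,0)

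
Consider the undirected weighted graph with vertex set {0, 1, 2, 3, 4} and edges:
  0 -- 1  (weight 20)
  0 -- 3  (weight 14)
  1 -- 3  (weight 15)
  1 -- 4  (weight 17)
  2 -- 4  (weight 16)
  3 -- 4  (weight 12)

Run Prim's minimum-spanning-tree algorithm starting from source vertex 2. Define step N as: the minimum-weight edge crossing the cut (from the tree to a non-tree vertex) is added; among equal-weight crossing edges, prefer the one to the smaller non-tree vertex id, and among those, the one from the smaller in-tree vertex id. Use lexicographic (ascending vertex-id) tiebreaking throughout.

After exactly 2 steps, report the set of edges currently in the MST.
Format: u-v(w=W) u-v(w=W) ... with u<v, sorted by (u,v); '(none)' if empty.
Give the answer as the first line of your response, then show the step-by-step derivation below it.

2-4(w=16) 3-4(w=12)

step 1: add edge 2-4 (w=16); MST = {2-4(w=16)}
step 2: add edge 3-4 (w=12); MST = {2-4(w=16) 3-4(w=12)}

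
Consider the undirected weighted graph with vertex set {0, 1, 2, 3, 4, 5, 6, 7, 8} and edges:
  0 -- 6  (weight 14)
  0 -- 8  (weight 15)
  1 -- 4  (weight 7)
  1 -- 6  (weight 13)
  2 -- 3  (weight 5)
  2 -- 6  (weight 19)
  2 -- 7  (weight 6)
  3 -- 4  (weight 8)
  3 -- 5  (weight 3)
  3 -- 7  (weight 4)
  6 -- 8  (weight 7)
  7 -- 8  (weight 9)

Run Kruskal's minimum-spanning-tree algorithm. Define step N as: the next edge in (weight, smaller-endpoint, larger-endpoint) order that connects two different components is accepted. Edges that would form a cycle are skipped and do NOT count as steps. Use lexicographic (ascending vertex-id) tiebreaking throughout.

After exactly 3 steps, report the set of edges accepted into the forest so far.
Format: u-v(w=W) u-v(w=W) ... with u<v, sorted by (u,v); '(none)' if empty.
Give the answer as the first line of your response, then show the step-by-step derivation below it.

2-3(w=5) 3-5(w=3) 3-7(w=4)

step 1: add edge 3-5 (w=3); MST = {3-5(w=3)}
step 2: add edge 3-7 (w=4); MST = {3-5(w=3) 3-7(w=4)}
step 3: add edge 2-3 (w=5); MST = {2-3(w=5) 3-5(w=3) 3-7(w=4)}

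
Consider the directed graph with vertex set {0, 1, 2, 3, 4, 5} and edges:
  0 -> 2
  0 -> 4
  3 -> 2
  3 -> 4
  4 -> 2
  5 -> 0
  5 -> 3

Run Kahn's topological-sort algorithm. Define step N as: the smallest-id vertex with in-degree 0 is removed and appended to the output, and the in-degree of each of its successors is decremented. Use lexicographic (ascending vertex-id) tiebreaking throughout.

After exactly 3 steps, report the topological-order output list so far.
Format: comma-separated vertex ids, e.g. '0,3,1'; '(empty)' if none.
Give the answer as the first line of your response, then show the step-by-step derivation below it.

1,5,0

step 1: output 1; order=[1]; indeg=(1,0,3,1,2,0)
step 2: output 5; order=[1,5]; indeg=(0,0,3,0,2,0)
step 3: output 0; order=[1,5,0]; indeg=(0,0,2,0,1,0)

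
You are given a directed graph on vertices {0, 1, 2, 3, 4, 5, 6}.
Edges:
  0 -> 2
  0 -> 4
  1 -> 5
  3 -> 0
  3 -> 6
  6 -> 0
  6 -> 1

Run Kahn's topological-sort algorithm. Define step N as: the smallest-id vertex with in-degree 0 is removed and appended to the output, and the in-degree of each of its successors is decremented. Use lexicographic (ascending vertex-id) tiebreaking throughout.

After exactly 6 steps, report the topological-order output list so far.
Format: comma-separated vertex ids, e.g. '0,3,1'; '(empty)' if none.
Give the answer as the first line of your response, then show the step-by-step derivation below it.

3,6,0,1,2,4

step 1: output 3; order=[3]; indeg=(1,1,1,0,1,1,0)
step 2: output 6; order=[3,6]; indeg=(0,0,1,0,1,1,0)
step 3: output 0; order=[3,6,0]; indeg=(0,0,0,0,0,1,0)
step 4: output 1; order=[3,6,0,1]; indeg=(0,0,0,0,0,0,0)
step 5: output 2; order=[3,6,0,1,2]; indeg=(0,0,0,0,0,0,0)
step 6: output 4; order=[3,6,0,1,2,4]; indeg=(0,0,0,0,0,0,0)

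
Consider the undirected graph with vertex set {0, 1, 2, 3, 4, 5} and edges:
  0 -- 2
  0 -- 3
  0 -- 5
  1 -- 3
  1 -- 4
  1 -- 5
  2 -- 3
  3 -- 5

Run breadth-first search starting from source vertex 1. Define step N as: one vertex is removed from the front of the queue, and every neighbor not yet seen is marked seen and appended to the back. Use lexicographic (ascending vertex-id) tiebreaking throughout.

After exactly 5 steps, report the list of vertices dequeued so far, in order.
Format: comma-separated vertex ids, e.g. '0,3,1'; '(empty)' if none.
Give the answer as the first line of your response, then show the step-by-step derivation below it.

1,3,4,5,0

step 1: dequeue 1; queue=[3,4,5]; order=1
step 2: dequeue 3; queue=[4,5,0,2]; order=1,3
step 3: dequeue 4; queue=[5,0,2]; order=1,3,4
step 4: dequeue 5; queue=[0,2]; order=1,3,4,5
step 5: dequeue 0; queue=[2]; order=1,3,4,5,0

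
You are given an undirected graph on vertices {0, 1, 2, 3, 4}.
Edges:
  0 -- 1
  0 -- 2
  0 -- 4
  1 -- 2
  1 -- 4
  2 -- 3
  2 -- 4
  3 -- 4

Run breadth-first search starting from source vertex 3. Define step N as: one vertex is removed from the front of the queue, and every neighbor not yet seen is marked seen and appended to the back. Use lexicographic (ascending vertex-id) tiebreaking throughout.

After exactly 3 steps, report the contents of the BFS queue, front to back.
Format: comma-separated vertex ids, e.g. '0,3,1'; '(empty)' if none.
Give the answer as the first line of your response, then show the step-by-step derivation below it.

0,1

step 1: dequeue 3; queue=[2,4]; order=3
step 2: dequeue 2; queue=[4,0,1]; order=3,2
step 3: dequeue 4; queue=[0,1]; order=3,2,4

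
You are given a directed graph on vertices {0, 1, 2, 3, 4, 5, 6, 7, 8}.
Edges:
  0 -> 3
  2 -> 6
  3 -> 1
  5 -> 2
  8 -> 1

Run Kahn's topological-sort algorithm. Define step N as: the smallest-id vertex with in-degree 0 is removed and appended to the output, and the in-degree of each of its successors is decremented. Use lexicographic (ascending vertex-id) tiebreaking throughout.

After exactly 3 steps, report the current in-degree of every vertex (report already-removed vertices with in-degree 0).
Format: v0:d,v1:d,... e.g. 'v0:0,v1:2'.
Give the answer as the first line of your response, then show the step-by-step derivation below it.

v0:0,v1:1,v2:1,v3:0,v4:0,v5:0,v6:1,v7:0,v8:0

step 1: output 0; order=[0]; indeg=(0,2,1,0,0,0,1,0,0)
step 2: output 3; order=[0,3]; indeg=(0,1,1,0,0,0,1,0,0)
step 3: output 4; order=[0,3,4]; indeg=(0,1,1,0,0,0,1,0,0)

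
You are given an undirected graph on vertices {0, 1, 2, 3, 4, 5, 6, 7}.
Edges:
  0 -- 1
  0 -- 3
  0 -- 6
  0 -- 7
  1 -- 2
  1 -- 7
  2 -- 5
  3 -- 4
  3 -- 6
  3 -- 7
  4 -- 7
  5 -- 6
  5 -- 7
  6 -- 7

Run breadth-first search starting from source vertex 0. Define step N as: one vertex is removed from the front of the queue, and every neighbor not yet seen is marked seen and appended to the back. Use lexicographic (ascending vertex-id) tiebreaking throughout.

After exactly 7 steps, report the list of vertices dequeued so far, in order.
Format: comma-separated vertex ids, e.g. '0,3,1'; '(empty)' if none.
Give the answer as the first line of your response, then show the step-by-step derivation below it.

0,1,3,6,7,2,4

step 1: dequeue 0; queue=[1,3,6,7]; order=0
step 2: dequeue 1; queue=[3,6,7,2]; order=0,1
step 3: dequeue 3; queue=[6,7,2,4]; order=0,1,3
step 4: dequeue 6; queue=[7,2,4,5]; order=0,1,3,6
step 5: dequeue 7; queue=[2,4,5]; order=0,1,3,6,7
step 6: dequeue 2; queue=[4,5]; order=0,1,3,6,7,2
step 7: dequeue 4; queue=[5]; order=0,1,3,6,7,2,4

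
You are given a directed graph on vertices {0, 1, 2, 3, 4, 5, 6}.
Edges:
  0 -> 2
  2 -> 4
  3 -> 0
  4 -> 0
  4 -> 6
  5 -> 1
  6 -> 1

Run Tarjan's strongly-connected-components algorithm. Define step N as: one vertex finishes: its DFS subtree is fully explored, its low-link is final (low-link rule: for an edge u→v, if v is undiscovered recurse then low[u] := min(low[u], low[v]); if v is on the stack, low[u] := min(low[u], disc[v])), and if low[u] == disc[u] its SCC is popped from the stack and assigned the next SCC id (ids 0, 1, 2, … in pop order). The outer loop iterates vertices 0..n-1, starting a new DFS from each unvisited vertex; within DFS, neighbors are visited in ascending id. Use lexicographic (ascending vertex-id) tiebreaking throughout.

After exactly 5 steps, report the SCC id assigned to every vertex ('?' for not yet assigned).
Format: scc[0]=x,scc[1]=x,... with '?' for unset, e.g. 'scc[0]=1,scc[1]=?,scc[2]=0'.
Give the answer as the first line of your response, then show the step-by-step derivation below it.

scc[0]=2,scc[1]=0,scc[2]=2,scc[3]=?,scc[4]=2,scc[5]=?,scc[6]=1

step 1: low=(low[0]=0,low[1]=4,low[2]=1,low[3]=?,low[4]=0,low[5]=?,low[6]=3); scc=(scc[0]=?,scc[1]=0,scc[2]=?,scc[3]=?,scc[4]=?,scc[5]=?,scc[6]=?)
step 2: low=(low[0]=0,low[1]=4,low[2]=1,low[3]=?,low[4]=0,low[5]=?,low[6]=3); scc=(scc[0]=?,scc[1]=0,scc[2]=?,scc[3]=?,scc[4]=?,scc[5]=?,scc[6]=1)
step 3: low=(low[0]=0,low[1]=4,low[2]=1,low[3]=?,low[4]=0,low[5]=?,low[6]=3); scc=(scc[0]=?,scc[1]=0,scc[2]=?,scc[3]=?,scc[4]=?,scc[5]=?,scc[6]=1)
step 4: low=(low[0]=0,low[1]=4,low[2]=0,low[3]=?,low[4]=0,low[5]=?,low[6]=3); scc=(scc[0]=?,scc[1]=0,scc[2]=?,scc[3]=?,scc[4]=?,scc[5]=?,scc[6]=1)
step 5: low=(low[0]=0,low[1]=4,low[2]=0,low[3]=?,low[4]=0,low[5]=?,low[6]=3); scc=(scc[0]=2,scc[1]=0,scc[2]=2,scc[3]=?,scc[4]=2,scc[5]=?,scc[6]=1)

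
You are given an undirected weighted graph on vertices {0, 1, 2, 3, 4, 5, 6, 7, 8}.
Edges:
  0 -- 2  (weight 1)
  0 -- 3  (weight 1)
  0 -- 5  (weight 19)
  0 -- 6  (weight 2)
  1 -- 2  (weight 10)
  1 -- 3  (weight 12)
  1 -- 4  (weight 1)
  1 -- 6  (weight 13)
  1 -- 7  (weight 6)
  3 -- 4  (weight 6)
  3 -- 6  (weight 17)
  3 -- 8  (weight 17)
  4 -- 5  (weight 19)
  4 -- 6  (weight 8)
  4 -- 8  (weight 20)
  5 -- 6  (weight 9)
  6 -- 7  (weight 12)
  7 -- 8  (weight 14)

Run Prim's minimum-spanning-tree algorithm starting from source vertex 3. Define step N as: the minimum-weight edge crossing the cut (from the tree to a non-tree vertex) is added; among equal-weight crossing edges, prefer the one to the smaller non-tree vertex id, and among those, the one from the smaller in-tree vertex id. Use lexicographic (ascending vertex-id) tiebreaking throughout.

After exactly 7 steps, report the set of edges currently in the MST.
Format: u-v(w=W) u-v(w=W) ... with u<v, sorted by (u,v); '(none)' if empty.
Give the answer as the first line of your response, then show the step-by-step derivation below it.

0-2(w=1) 0-3(w=1) 0-6(w=2) 1-4(w=1) 1-7(w=6) 3-4(w=6) 5-6(w=9)

step 1: add edge 0-3 (w=1); MST = {0-3(w=1)}
step 2: add edge 0-2 (w=1); MST = {0-2(w=1) 0-3(w=1)}
step 3: add edge 0-6 (w=2); MST = {0-2(w=1) 0-3(w=1) 0-6(w=2)}
step 4: add edge 3-4 (w=6); MST = {0-2(w=1) 0-3(w=1) 0-6(w=2) 3-4(w=6)}
step 5: add edge 1-4 (w=1); MST = {0-2(w=1) 0-3(w=1) 0-6(w=2) 1-4(w=1) 3-4(w=6)}
step 6: add edge 1-7 (w=6); MST = {0-2(w=1) 0-3(w=1) 0-6(w=2) 1-4(w=1) 1-7(w=6) 3-4(w=6)}
step 7: add edge 5-6 (w=9); MST = {0-2(w=1) 0-3(w=1) 0-6(w=2) 1-4(w=1) 1-7(w=6) 3-4(w=6) 5-6(w=9)}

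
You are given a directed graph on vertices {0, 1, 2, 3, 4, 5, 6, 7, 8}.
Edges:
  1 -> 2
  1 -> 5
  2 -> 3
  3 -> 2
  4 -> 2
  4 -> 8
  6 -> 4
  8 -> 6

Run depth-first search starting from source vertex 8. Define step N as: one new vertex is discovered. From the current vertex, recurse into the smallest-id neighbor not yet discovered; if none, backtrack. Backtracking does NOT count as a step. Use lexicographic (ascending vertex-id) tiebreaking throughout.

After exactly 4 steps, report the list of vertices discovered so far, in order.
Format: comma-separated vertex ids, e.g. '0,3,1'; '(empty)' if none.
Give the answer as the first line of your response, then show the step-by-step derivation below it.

8,6,4,2

step 1: discover 8; path=8; order=8
step 2: discover 6; path=8>6; order=8,6
step 3: discover 4; path=8>6>4; order=8,6,4
step 4: discover 2; path=8>6>4>2; order=8,6,4,2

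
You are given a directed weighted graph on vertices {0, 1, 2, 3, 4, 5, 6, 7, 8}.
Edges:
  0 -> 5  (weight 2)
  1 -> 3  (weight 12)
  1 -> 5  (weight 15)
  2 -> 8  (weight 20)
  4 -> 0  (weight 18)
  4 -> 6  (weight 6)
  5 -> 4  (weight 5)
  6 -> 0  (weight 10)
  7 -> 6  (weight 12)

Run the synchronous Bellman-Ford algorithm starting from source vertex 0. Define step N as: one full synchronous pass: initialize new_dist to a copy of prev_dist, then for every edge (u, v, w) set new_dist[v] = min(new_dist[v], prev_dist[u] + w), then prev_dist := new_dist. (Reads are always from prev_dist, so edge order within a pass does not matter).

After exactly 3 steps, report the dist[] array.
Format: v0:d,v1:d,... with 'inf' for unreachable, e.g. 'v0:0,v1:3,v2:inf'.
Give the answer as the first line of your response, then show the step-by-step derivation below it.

v0:0,v1:inf,v2:inf,v3:inf,v4:7,v5:2,v6:13,v7:inf,v8:inf

step 1: dist = v0:0,v1:inf,v2:inf,v3:inf,v4:inf,v5:2,v6:inf,v7:inf,v8:inf
step 2: dist = v0:0,v1:inf,v2:inf,v3:inf,v4:7,v5:2,v6:inf,v7:inf,v8:inf
step 3: dist = v0:0,v1:inf,v2:inf,v3:inf,v4:7,v5:2,v6:13,v7:inf,v8:inf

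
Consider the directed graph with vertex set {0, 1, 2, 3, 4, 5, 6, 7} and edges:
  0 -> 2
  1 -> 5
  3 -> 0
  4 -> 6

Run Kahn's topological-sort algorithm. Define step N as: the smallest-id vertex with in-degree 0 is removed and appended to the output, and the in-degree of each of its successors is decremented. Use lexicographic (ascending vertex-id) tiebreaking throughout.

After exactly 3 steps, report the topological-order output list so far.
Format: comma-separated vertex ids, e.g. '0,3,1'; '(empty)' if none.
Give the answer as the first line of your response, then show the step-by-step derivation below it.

1,3,0

step 1: output 1; order=[1]; indeg=(1,0,1,0,0,0,1,0)
step 2: output 3; order=[1,3]; indeg=(0,0,1,0,0,0,1,0)
step 3: output 0; order=[1,3,0]; indeg=(0,0,0,0,0,0,1,0)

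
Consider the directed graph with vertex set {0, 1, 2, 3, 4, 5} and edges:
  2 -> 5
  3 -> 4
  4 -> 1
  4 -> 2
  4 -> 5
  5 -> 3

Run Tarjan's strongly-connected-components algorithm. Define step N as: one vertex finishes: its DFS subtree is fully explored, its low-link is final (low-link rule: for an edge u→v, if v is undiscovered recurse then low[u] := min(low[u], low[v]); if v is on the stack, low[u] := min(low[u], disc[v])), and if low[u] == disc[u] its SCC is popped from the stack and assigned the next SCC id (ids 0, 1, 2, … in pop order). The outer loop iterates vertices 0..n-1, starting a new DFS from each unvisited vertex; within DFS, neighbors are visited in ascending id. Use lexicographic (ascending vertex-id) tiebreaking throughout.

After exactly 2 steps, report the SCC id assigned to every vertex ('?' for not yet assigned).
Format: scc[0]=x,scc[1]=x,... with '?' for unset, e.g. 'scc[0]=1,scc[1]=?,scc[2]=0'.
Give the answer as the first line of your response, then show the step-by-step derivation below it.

scc[0]=0,scc[1]=1,scc[2]=?,scc[3]=?,scc[4]=?,scc[5]=?

step 1: low=(low[0]=0,low[1]=?,low[2]=?,low[3]=?,low[4]=?,low[5]=?); scc=(scc[0]=0,scc[1]=?,scc[2]=?,scc[3]=?,scc[4]=?,scc[5]=?)
step 2: low=(low[0]=0,low[1]=1,low[2]=?,low[3]=?,low[4]=?,low[5]=?); scc=(scc[0]=0,scc[1]=1,scc[2]=?,scc[3]=?,scc[4]=?,scc[5]=?)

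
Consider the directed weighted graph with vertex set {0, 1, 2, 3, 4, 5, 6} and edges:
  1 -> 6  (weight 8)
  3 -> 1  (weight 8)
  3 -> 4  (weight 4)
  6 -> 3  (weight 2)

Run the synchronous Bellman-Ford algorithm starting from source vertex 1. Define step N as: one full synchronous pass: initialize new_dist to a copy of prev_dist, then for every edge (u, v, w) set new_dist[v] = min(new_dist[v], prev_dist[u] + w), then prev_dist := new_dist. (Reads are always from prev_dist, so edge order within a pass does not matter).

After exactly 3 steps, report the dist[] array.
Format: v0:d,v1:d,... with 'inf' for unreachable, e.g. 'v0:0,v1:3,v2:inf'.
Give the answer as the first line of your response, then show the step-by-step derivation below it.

v0:inf,v1:0,v2:inf,v3:10,v4:14,v5:inf,v6:8

step 1: dist = v0:inf,v1:0,v2:inf,v3:inf,v4:inf,v5:inf,v6:8
step 2: dist = v0:inf,v1:0,v2:inf,v3:10,v4:inf,v5:inf,v6:8
step 3: dist = v0:inf,v1:0,v2:inf,v3:10,v4:14,v5:inf,v6:8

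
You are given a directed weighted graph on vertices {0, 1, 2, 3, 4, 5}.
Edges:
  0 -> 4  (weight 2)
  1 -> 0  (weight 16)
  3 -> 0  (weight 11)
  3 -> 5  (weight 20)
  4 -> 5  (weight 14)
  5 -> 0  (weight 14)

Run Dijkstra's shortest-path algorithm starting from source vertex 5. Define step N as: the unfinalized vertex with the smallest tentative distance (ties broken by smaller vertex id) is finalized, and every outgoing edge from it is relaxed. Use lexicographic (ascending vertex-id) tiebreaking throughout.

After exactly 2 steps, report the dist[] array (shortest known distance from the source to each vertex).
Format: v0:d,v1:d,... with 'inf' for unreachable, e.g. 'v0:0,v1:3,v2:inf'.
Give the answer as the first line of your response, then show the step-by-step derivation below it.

v0:14,v1:inf,v2:inf,v3:inf,v4:16,v5:0

step 1: dist = v0:14,v1:inf,v2:inf,v3:inf,v4:inf,v5:0
step 2: dist = v0:14,v1:inf,v2:inf,v3:inf,v4:16,v5:0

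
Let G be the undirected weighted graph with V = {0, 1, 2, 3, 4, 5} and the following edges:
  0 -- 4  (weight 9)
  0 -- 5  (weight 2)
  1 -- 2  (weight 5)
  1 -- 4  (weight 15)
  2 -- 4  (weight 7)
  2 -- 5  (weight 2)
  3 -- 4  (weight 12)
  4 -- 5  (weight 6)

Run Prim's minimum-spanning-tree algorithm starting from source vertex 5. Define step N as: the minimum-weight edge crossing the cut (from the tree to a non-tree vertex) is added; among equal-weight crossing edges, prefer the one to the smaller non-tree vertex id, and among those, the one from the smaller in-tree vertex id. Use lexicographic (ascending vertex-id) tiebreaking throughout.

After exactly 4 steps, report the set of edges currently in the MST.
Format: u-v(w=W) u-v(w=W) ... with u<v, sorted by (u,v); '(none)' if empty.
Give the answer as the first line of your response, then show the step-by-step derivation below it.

0-5(w=2) 1-2(w=5) 2-5(w=2) 4-5(w=6)

step 1: add edge 0-5 (w=2); MST = {0-5(w=2)}
step 2: add edge 2-5 (w=2); MST = {0-5(w=2) 2-5(w=2)}
step 3: add edge 1-2 (w=5); MST = {0-5(w=2) 1-2(w=5) 2-5(w=2)}
step 4: add edge 4-5 (w=6); MST = {0-5(w=2) 1-2(w=5) 2-5(w=2) 4-5(w=6)}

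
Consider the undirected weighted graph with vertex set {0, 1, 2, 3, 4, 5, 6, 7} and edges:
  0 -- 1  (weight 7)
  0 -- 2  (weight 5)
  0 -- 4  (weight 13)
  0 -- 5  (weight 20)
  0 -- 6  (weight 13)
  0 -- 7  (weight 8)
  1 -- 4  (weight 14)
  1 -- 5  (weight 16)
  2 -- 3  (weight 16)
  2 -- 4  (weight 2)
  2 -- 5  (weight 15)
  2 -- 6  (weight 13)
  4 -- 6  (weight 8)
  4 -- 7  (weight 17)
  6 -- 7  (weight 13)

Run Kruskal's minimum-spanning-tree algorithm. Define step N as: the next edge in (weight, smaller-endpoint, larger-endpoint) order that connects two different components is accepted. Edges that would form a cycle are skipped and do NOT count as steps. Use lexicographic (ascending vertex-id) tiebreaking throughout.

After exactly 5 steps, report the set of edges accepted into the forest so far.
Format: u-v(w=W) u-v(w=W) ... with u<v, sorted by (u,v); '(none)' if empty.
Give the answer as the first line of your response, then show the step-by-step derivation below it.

0-1(w=7) 0-2(w=5) 0-7(w=8) 2-4(w=2) 4-6(w=8)

step 1: add edge 2-4 (w=2); MST = {2-4(w=2)}
step 2: add edge 0-2 (w=5); MST = {0-2(w=5) 2-4(w=2)}
step 3: add edge 0-1 (w=7); MST = {0-1(w=7) 0-2(w=5) 2-4(w=2)}
step 4: add edge 0-7 (w=8); MST = {0-1(w=7) 0-2(w=5) 0-7(w=8) 2-4(w=2)}
step 5: add edge 4-6 (w=8); MST = {0-1(w=7) 0-2(w=5) 0-7(w=8) 2-4(w=2) 4-6(w=8)}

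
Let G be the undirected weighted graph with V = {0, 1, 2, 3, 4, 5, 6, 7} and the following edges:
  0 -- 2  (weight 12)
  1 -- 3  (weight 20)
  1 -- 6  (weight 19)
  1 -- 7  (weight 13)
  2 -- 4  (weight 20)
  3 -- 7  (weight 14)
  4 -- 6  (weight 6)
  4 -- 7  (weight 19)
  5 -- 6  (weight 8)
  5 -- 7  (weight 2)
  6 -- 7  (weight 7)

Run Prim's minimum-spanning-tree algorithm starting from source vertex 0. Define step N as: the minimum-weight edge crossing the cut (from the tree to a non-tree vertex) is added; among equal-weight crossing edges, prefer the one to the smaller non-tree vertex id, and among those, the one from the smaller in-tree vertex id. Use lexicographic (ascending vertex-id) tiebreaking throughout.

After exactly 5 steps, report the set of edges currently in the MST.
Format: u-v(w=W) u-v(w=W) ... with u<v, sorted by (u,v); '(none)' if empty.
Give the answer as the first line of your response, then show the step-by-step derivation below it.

0-2(w=12) 2-4(w=20) 4-6(w=6) 5-7(w=2) 6-7(w=7)

step 1: add edge 0-2 (w=12); MST = {0-2(w=12)}
step 2: add edge 2-4 (w=20); MST = {0-2(w=12) 2-4(w=20)}
step 3: add edge 4-6 (w=6); MST = {0-2(w=12) 2-4(w=20) 4-6(w=6)}
step 4: add edge 6-7 (w=7); MST = {0-2(w=12) 2-4(w=20) 4-6(w=6) 6-7(w=7)}
step 5: add edge 5-7 (w=2); MST = {0-2(w=12) 2-4(w=20) 4-6(w=6) 5-7(w=2) 6-7(w=7)}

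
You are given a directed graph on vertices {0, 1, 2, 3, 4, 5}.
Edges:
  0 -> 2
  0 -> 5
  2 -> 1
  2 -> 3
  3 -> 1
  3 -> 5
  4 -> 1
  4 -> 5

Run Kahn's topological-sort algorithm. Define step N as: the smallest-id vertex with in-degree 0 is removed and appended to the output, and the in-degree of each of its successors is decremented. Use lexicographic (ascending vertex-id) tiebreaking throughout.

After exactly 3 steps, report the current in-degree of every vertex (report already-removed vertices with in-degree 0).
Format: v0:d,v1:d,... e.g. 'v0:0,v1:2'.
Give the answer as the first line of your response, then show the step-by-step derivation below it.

v0:0,v1:1,v2:0,v3:0,v4:0,v5:1

step 1: output 0; order=[0]; indeg=(0,3,0,1,0,2)
step 2: output 2; order=[0,2]; indeg=(0,2,0,0,0,2)
step 3: output 3; order=[0,2,3]; indeg=(0,1,0,0,0,1)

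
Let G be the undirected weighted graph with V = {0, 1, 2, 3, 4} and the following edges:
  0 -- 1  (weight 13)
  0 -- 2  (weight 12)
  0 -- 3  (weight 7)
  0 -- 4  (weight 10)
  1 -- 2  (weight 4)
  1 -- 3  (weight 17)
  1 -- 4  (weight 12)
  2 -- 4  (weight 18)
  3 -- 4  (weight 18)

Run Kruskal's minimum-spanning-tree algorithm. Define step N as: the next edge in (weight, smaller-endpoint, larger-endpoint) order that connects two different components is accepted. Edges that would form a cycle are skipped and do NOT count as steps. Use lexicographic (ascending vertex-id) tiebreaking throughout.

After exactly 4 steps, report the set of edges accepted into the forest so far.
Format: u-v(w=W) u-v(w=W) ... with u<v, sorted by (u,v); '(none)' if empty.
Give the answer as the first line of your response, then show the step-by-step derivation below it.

0-2(w=12) 0-3(w=7) 0-4(w=10) 1-2(w=4)

step 1: add edge 1-2 (w=4); MST = {1-2(w=4)}
step 2: add edge 0-3 (w=7); MST = {0-3(w=7) 1-2(w=4)}
step 3: add edge 0-4 (w=10); MST = {0-3(w=7) 0-4(w=10) 1-2(w=4)}
step 4: add edge 0-2 (w=12); MST = {0-2(w=12) 0-3(w=7) 0-4(w=10) 1-2(w=4)}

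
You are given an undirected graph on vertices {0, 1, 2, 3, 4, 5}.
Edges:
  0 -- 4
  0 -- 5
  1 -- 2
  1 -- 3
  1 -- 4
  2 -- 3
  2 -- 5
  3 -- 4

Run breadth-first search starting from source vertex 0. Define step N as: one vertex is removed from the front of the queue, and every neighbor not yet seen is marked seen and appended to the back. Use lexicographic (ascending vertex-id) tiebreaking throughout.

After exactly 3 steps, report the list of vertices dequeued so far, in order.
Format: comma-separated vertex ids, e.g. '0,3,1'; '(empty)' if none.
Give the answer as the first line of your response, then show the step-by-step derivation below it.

0,4,5

step 1: dequeue 0; queue=[4,5]; order=0
step 2: dequeue 4; queue=[5,1,3]; order=0,4
step 3: dequeue 5; queue=[1,3,2]; order=0,4,5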